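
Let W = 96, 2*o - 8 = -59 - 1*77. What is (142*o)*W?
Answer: -872448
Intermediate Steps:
o = -64 (o = 4 + (-59 - 1*77)/2 = 4 + (-59 - 77)/2 = 4 + (1/2)*(-136) = 4 - 68 = -64)
(142*o)*W = (142*(-64))*96 = -9088*96 = -872448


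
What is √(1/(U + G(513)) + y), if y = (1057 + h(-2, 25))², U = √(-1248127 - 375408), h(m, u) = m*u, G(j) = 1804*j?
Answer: √((938453675149 + 1014049*I*√1623535)/(925452 + I*√1623535)) ≈ 1007.0 - 0.e-11*I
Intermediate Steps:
U = I*√1623535 (U = √(-1623535) = I*√1623535 ≈ 1274.2*I)
y = 1014049 (y = (1057 - 2*25)² = (1057 - 50)² = 1007² = 1014049)
√(1/(U + G(513)) + y) = √(1/(I*√1623535 + 1804*513) + 1014049) = √(1/(I*√1623535 + 925452) + 1014049) = √(1/(925452 + I*√1623535) + 1014049) = √(1014049 + 1/(925452 + I*√1623535))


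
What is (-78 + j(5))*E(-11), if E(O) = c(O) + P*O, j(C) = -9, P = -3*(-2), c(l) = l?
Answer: 6699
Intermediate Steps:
P = 6
E(O) = 7*O (E(O) = O + 6*O = 7*O)
(-78 + j(5))*E(-11) = (-78 - 9)*(7*(-11)) = -87*(-77) = 6699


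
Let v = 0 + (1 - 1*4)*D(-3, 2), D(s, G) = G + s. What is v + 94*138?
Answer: 12975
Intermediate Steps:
v = 3 (v = 0 + (1 - 1*4)*(2 - 3) = 0 + (1 - 4)*(-1) = 0 - 3*(-1) = 0 + 3 = 3)
v + 94*138 = 3 + 94*138 = 3 + 12972 = 12975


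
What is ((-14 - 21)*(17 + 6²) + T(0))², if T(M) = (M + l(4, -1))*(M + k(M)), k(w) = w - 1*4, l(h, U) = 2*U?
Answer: 3411409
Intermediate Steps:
k(w) = -4 + w (k(w) = w - 4 = -4 + w)
T(M) = (-4 + 2*M)*(-2 + M) (T(M) = (M + 2*(-1))*(M + (-4 + M)) = (M - 2)*(-4 + 2*M) = (-2 + M)*(-4 + 2*M) = (-4 + 2*M)*(-2 + M))
((-14 - 21)*(17 + 6²) + T(0))² = ((-14 - 21)*(17 + 6²) + (8 - 8*0 + 2*0²))² = (-35*(17 + 36) + (8 + 0 + 2*0))² = (-35*53 + (8 + 0 + 0))² = (-1855 + 8)² = (-1847)² = 3411409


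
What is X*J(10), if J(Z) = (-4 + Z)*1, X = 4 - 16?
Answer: -72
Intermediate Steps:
X = -12
J(Z) = -4 + Z
X*J(10) = -12*(-4 + 10) = -12*6 = -72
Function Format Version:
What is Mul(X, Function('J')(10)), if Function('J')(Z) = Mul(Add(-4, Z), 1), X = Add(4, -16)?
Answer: -72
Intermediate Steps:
X = -12
Function('J')(Z) = Add(-4, Z)
Mul(X, Function('J')(10)) = Mul(-12, Add(-4, 10)) = Mul(-12, 6) = -72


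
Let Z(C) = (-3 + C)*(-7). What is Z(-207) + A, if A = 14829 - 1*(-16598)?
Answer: 32897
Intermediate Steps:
Z(C) = 21 - 7*C
A = 31427 (A = 14829 + 16598 = 31427)
Z(-207) + A = (21 - 7*(-207)) + 31427 = (21 + 1449) + 31427 = 1470 + 31427 = 32897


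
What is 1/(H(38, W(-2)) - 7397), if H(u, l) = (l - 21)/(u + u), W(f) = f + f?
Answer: -76/562197 ≈ -0.00013518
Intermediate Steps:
W(f) = 2*f
H(u, l) = (-21 + l)/(2*u) (H(u, l) = (-21 + l)/((2*u)) = (-21 + l)*(1/(2*u)) = (-21 + l)/(2*u))
1/(H(38, W(-2)) - 7397) = 1/((1/2)*(-21 + 2*(-2))/38 - 7397) = 1/((1/2)*(1/38)*(-21 - 4) - 7397) = 1/((1/2)*(1/38)*(-25) - 7397) = 1/(-25/76 - 7397) = 1/(-562197/76) = -76/562197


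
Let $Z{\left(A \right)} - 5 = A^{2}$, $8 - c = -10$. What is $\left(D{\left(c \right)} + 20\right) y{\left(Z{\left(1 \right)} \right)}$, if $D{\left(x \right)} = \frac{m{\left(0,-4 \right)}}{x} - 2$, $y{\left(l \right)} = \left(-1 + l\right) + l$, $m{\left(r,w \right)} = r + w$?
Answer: $\frac{1760}{9} \approx 195.56$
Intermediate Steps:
$c = 18$ ($c = 8 - -10 = 8 + 10 = 18$)
$Z{\left(A \right)} = 5 + A^{2}$
$y{\left(l \right)} = -1 + 2 l$
$D{\left(x \right)} = -2 - \frac{4}{x}$ ($D{\left(x \right)} = \frac{0 - 4}{x} - 2 = - \frac{4}{x} - 2 = -2 - \frac{4}{x}$)
$\left(D{\left(c \right)} + 20\right) y{\left(Z{\left(1 \right)} \right)} = \left(\left(-2 - \frac{4}{18}\right) + 20\right) \left(-1 + 2 \left(5 + 1^{2}\right)\right) = \left(\left(-2 - \frac{2}{9}\right) + 20\right) \left(-1 + 2 \left(5 + 1\right)\right) = \left(\left(-2 - \frac{2}{9}\right) + 20\right) \left(-1 + 2 \cdot 6\right) = \left(- \frac{20}{9} + 20\right) \left(-1 + 12\right) = \frac{160}{9} \cdot 11 = \frac{1760}{9}$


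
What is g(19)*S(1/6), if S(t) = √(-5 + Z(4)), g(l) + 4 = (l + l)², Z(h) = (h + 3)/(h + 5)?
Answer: 480*I*√38 ≈ 2958.9*I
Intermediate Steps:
Z(h) = (3 + h)/(5 + h)
g(l) = -4 + 4*l² (g(l) = -4 + (l + l)² = -4 + (2*l)² = -4 + 4*l²)
S(t) = I*√38/3 (S(t) = √(-5 + (3 + 4)/(5 + 4)) = √(-5 + 7/9) = √(-38/9) = I*√38/3)
g(19)*S(1/6) = (-4 + 4*19²)*(I*√38/3) = (-4 + 4*361)*(I*√38/3) = (-4 + 1444)*(I*√38/3) = 1440*(I*√38/3) = 480*I*√38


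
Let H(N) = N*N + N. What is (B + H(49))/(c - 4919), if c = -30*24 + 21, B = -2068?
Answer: -191/2809 ≈ -0.067996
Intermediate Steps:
H(N) = N + N² (H(N) = N² + N = N + N²)
c = -699 (c = -720 + 21 = -699)
(B + H(49))/(c - 4919) = (-2068 + 49*(1 + 49))/(-699 - 4919) = (-2068 + 49*50)/(-5618) = (-2068 + 2450)*(-1/5618) = 382*(-1/5618) = -191/2809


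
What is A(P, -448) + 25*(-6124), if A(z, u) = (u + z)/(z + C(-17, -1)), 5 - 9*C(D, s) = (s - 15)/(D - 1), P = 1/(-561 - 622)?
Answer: -1346373557/8738 ≈ -1.5408e+5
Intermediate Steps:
P = -1/1183 (P = 1/(-1183) = -1/1183 ≈ -0.00084531)
C(D, s) = 5/9 - (-15 + s)/(9*(-1 + D)) (C(D, s) = 5/9 - (s - 15)/(9*(D - 1)) = 5/9 - (-15 + s)/(9*(-1 + D)))
A(z, u) = (u + z)/(37/81 + z) (A(z, u) = (u + z)/(z + (10 - 1*(-1) + 5*(-17))/(9*(-1 - 17))) = (u + z)/(z + (1/9)*(10 + 1 - 85)/(-18)) = (u + z)/(z + (1/9)*(-1/18)*(-74)) = (u + z)/(z + 37/81) = (u + z)/(37/81 + z))
A(P, -448) + 25*(-6124) = 81*(-448 - 1/1183)/(37 + 81*(-1/1183)) + 25*(-6124) = 81*(-529985/1183)/(37 - 81/1183) - 153100 = 81*(-529985/1183)/(43690/1183) - 153100 = 81*(1183/43690)*(-529985/1183) - 153100 = -8585757/8738 - 153100 = -1346373557/8738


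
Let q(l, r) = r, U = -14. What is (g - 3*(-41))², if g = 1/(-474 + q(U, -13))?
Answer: 3588010000/237169 ≈ 15129.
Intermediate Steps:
g = -1/487 (g = 1/(-474 - 13) = 1/(-487) = -1/487 ≈ -0.0020534)
(g - 3*(-41))² = (-1/487 - 3*(-41))² = (-1/487 + 123)² = (59900/487)² = 3588010000/237169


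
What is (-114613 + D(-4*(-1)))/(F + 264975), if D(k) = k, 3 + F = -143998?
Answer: -114609/120974 ≈ -0.94739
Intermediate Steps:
F = -144001 (F = -3 - 143998 = -144001)
(-114613 + D(-4*(-1)))/(F + 264975) = (-114613 - 4*(-1))/(-144001 + 264975) = (-114613 + 4)/120974 = -114609*1/120974 = -114609/120974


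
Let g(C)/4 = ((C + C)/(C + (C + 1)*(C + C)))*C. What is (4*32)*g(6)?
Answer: 2048/5 ≈ 409.60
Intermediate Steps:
g(C) = 8*C²/(C + 2*C*(1 + C)) (g(C) = 4*(((C + C)/(C + (C + 1)*(C + C)))*C) = 4*(((2*C)/(C + (1 + C)*(2*C)))*C) = 4*(((2*C)/(C + 2*C*(1 + C)))*C) = 4*((2*C/(C + 2*C*(1 + C)))*C) = 4*(2*C²/(C + 2*C*(1 + C))) = 8*C²/(C + 2*C*(1 + C)))
(4*32)*g(6) = (4*32)*(8*6/(3 + 2*6)) = 128*(8*6/(3 + 12)) = 128*(8*6/15) = 128*(8*6*(1/15)) = 128*(16/5) = 2048/5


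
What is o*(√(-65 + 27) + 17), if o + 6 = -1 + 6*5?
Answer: 391 + 23*I*√38 ≈ 391.0 + 141.78*I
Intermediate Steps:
o = 23 (o = -6 + (-1 + 6*5) = -6 + (-1 + 30) = -6 + 29 = 23)
o*(√(-65 + 27) + 17) = 23*(√(-65 + 27) + 17) = 23*(√(-38) + 17) = 23*(I*√38 + 17) = 23*(17 + I*√38) = 391 + 23*I*√38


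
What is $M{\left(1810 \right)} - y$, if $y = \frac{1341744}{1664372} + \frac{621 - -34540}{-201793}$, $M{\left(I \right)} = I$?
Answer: $\frac{151922966704915}{83964654749} \approx 1809.4$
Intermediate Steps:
$y = \frac{53058390775}{83964654749}$ ($y = 1341744 \cdot \frac{1}{1664372} + \left(621 + 34540\right) \left(- \frac{1}{201793}\right) = \frac{335436}{416093} + 35161 \left(- \frac{1}{201793}\right) = \frac{335436}{416093} - \frac{35161}{201793} = \frac{53058390775}{83964654749} \approx 0.63191$)
$M{\left(1810 \right)} - y = 1810 - \frac{53058390775}{83964654749} = \frac{151922966704915}{83964654749}$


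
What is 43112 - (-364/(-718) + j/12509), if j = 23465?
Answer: 193593694299/4490731 ≈ 43110.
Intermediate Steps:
43112 - (-364/(-718) + j/12509) = 43112 - (-364/(-718) + 23465/12509) = 43112 - (-364*(-1/718) + 23465*(1/12509)) = 43112 - (182/359 + 23465/12509) = 43112 - 1*10700573/4490731 = 43112 - 10700573/4490731 = 193593694299/4490731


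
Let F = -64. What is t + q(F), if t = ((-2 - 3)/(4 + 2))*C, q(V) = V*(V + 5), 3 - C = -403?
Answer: 10313/3 ≈ 3437.7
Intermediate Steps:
C = 406 (C = 3 - 1*(-403) = 3 + 403 = 406)
q(V) = V*(5 + V)
t = -1015/3 (t = ((-2 - 3)/(4 + 2))*406 = -5/6*406 = -1015/3 ≈ -338.33)
t + q(F) = -1015/3 - 64*(5 - 64) = -1015/3 - 64*(-59) = -1015/3 + 3776 = 10313/3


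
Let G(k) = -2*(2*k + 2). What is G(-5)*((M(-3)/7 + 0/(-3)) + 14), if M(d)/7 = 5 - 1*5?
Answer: 224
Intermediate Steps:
M(d) = 0 (M(d) = 7*(5 - 1*5) = 7*(5 - 5) = 7*0 = 0)
G(k) = -4 - 4*k (G(k) = -2*(2 + 2*k) = -4 - 4*k)
G(-5)*((M(-3)/7 + 0/(-3)) + 14) = (-4 - 4*(-5))*((0/7 + 0/(-3)) + 14) = (-4 + 20)*((0*(⅐) + 0*(-⅓)) + 14) = 16*((0 + 0) + 14) = 16*(0 + 14) = 16*14 = 224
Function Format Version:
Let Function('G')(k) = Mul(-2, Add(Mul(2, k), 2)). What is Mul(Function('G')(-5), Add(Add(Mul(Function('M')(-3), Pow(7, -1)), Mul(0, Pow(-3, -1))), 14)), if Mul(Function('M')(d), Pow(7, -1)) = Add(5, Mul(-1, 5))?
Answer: 224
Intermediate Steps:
Function('M')(d) = 0 (Function('M')(d) = Mul(7, Add(5, Mul(-1, 5))) = Mul(7, Add(5, -5)) = Mul(7, 0) = 0)
Function('G')(k) = Add(-4, Mul(-4, k)) (Function('G')(k) = Mul(-2, Add(2, Mul(2, k))) = Add(-4, Mul(-4, k)))
Mul(Function('G')(-5), Add(Add(Mul(Function('M')(-3), Pow(7, -1)), Mul(0, Pow(-3, -1))), 14)) = Mul(Add(-4, Mul(-4, -5)), Add(Add(Mul(0, Pow(7, -1)), Mul(0, Pow(-3, -1))), 14)) = Mul(Add(-4, 20), Add(Add(Mul(0, Rational(1, 7)), Mul(0, Rational(-1, 3))), 14)) = Mul(16, Add(Add(0, 0), 14)) = Mul(16, Add(0, 14)) = Mul(16, 14) = 224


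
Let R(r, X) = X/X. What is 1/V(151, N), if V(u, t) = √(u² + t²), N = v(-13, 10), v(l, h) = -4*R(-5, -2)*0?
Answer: 1/151 ≈ 0.0066225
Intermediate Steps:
R(r, X) = 1
v(l, h) = 0 (v(l, h) = -4*1*0 = -4*0 = 0)
N = 0
V(u, t) = √(t² + u²)
1/V(151, N) = 1/(√(0² + 151²)) = 1/(√(0 + 22801)) = 1/(√22801) = 1/151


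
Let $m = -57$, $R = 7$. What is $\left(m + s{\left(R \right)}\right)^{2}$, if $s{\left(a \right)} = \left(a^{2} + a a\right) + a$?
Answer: $2304$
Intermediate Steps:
$s{\left(a \right)} = a + 2 a^{2}$ ($s{\left(a \right)} = \left(a^{2} + a^{2}\right) + a = 2 a^{2} + a = a + 2 a^{2}$)
$\left(m + s{\left(R \right)}\right)^{2} = \left(-57 + 7 \left(1 + 2 \cdot 7\right)\right)^{2} = \left(-57 + 7 \left(1 + 14\right)\right)^{2} = \left(-57 + 7 \cdot 15\right)^{2} = \left(-57 + 105\right)^{2} = 48^{2} = 2304$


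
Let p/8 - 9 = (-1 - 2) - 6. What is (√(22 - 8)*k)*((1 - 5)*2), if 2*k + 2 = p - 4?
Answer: 24*√14 ≈ 89.800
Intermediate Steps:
p = 0 (p = 72 + 8*((-1 - 2) - 6) = 72 + 8*(-3 - 6) = 72 + 8*(-9) = 72 - 72 = 0)
k = -3 (k = -1 + (0 - 4)/2 = -1 + (½)*(-4) = -1 - 2 = -3)
(√(22 - 8)*k)*((1 - 5)*2) = (√(22 - 8)*(-3))*((1 - 5)*2) = (√14*(-3))*(-4*2) = -3*√14*(-8) = 24*√14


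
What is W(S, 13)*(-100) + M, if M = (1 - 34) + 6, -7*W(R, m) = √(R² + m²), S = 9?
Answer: -27 + 500*√10/7 ≈ 198.88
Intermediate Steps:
W(R, m) = -√(R² + m²)/7
M = -27 (M = -33 + 6 = -27)
W(S, 13)*(-100) + M = -√(9² + 13²)/7*(-100) - 27 = -√(81 + 169)/7*(-100) - 27 = -5*√10/7*(-100) - 27 = 500*√10/7 - 27 = -27 + 500*√10/7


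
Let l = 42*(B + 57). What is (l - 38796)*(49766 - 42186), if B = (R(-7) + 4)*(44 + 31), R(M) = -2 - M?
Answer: -61034160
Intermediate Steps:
B = 675 (B = ((-2 - 1*(-7)) + 4)*(44 + 31) = ((-2 + 7) + 4)*75 = (5 + 4)*75 = 9*75 = 675)
l = 30744 (l = 42*(675 + 57) = 42*732 = 30744)
(l - 38796)*(49766 - 42186) = (30744 - 38796)*(49766 - 42186) = -8052*7580 = -61034160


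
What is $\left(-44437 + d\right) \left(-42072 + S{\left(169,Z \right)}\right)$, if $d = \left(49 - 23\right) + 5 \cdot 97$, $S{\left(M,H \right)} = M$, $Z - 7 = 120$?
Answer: $1840631178$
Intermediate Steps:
$Z = 127$ ($Z = 7 + 120 = 127$)
$d = 511$ ($d = \left(49 - 23\right) + 485 = 26 + 485 = 511$)
$\left(-44437 + d\right) \left(-42072 + S{\left(169,Z \right)}\right) = \left(-44437 + 511\right) \left(-42072 + 169\right) = \left(-43926\right) \left(-41903\right) = 1840631178$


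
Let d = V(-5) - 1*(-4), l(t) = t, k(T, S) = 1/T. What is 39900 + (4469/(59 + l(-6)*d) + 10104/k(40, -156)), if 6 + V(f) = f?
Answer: 44854529/101 ≈ 4.4410e+5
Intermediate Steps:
V(f) = -6 + f
d = -7 (d = (-6 - 5) - 1*(-4) = -11 + 4 = -7)
39900 + (4469/(59 + l(-6)*d) + 10104/k(40, -156)) = 39900 + (4469/(59 - 6*(-7)) + 10104/(1/40)) = 39900 + (4469/(59 + 42) + 10104/(1/40)) = 39900 + (4469/101 + 10104*40) = 39900 + (4469*(1/101) + 404160) = 39900 + (4469/101 + 404160) = 39900 + 40824629/101 = 44854529/101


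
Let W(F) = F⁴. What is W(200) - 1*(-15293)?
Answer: 1600015293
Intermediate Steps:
W(200) - 1*(-15293) = 200⁴ - 1*(-15293) = 1600000000 + 15293 = 1600015293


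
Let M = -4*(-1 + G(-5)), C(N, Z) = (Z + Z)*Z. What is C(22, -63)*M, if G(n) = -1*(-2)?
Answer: -31752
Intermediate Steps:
G(n) = 2
C(N, Z) = 2*Z² (C(N, Z) = (2*Z)*Z = 2*Z²)
M = -4 (M = -4*(-1 + 2) = -4*1 = -4)
C(22, -63)*M = (2*(-63)²)*(-4) = (2*3969)*(-4) = 7938*(-4) = -31752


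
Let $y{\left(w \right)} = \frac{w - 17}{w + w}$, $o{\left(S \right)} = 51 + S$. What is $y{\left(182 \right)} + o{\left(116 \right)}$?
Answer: $\frac{60953}{364} \approx 167.45$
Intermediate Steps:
$y{\left(w \right)} = \frac{-17 + w}{2 w}$
$y{\left(182 \right)} + o{\left(116 \right)} = \frac{-17 + 182}{2 \cdot 182} + \left(51 + 116\right) = \frac{1}{2} \cdot \frac{1}{182} \cdot 165 + 167 = \frac{165}{364} + 167 = \frac{60953}{364}$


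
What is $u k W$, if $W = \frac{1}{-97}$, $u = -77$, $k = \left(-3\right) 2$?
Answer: $- \frac{462}{97} \approx -4.7629$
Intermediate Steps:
$k = -6$
$W = - \frac{1}{97} \approx -0.010309$
$u k W = \left(-77\right) \left(-6\right) \left(- \frac{1}{97}\right) = 462 \left(- \frac{1}{97}\right) = - \frac{462}{97}$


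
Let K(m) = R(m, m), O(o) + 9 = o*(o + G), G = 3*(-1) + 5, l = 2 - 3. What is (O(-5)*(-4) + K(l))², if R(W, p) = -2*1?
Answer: 676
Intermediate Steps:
l = -1
G = 2 (G = -3 + 5 = 2)
O(o) = -9 + o*(2 + o) (O(o) = -9 + o*(o + 2) = -9 + o*(2 + o))
R(W, p) = -2
K(m) = -2
(O(-5)*(-4) + K(l))² = ((-9 + (-5)² + 2*(-5))*(-4) - 2)² = ((-9 + 25 - 10)*(-4) - 2)² = (6*(-4) - 2)² = (-24 - 2)² = (-26)² = 676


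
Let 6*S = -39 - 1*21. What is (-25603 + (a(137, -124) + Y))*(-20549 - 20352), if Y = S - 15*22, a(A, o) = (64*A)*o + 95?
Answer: 45526085080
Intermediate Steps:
S = -10 (S = (-39 - 1*21)/6 = (-39 - 21)/6 = (1/6)*(-60) = -10)
a(A, o) = 95 + 64*A*o (a(A, o) = 64*A*o + 95 = 95 + 64*A*o)
Y = -340 (Y = -10 - 15*22 = -10 - 330 = -340)
(-25603 + (a(137, -124) + Y))*(-20549 - 20352) = (-25603 + ((95 + 64*137*(-124)) - 340))*(-20549 - 20352) = (-25603 + ((95 - 1087232) - 340))*(-40901) = (-25603 + (-1087137 - 340))*(-40901) = (-25603 - 1087477)*(-40901) = -1113080*(-40901) = 45526085080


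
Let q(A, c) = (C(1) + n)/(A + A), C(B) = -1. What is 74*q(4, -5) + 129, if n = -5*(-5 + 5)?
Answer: 479/4 ≈ 119.75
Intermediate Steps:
n = 0 (n = -5*0 = 0)
q(A, c) = -1/(2*A) (q(A, c) = (-1 + 0)/(A + A) = -1/(2*A))
74*q(4, -5) + 129 = 74*(-½/4) + 129 = 74*(-½*¼) + 129 = 74*(-⅛) + 129 = -37/4 + 129 = 479/4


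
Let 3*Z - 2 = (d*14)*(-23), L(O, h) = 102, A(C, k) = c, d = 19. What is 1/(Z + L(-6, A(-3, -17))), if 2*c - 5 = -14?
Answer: -3/5810 ≈ -0.00051635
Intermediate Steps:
c = -9/2 (c = 5/2 + (1/2)*(-14) = 5/2 - 7 = -9/2 ≈ -4.5000)
A(C, k) = -9/2
Z = -6116/3 (Z = 2/3 + ((19*14)*(-23))/3 = 2/3 + (266*(-23))/3 = 2/3 + (1/3)*(-6118) = 2/3 - 6118/3 = -6116/3 ≈ -2038.7)
1/(Z + L(-6, A(-3, -17))) = 1/(-6116/3 + 102) = 1/(-5810/3) = -3/5810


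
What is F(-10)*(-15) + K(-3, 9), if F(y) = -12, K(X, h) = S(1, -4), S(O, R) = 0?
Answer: 180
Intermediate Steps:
K(X, h) = 0
F(-10)*(-15) + K(-3, 9) = -12*(-15) + 0 = 180 + 0 = 180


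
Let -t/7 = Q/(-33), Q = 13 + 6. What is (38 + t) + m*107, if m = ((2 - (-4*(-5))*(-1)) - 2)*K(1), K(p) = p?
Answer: 72007/33 ≈ 2182.0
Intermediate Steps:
Q = 19
t = 133/33 (t = -133/(-33) = -133*(-1)/33 = -7*(-19/33) = 133/33 ≈ 4.0303)
m = 20 (m = ((2 - (-4*(-5))*(-1)) - 2)*1 = ((2 - 20*(-1)) - 2)*1 = ((2 - 1*(-20)) - 2)*1 = ((2 + 20) - 2)*1 = (22 - 2)*1 = 20*1 = 20)
(38 + t) + m*107 = (38 + 133/33) + 20*107 = 1387/33 + 2140 = 72007/33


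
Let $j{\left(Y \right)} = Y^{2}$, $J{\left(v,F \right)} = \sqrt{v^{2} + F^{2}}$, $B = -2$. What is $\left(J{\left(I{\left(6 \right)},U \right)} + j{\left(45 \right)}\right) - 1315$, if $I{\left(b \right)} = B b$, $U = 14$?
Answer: $710 + 2 \sqrt{85} \approx 728.44$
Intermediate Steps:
$I{\left(b \right)} = - 2 b$
$J{\left(v,F \right)} = \sqrt{F^{2} + v^{2}}$
$\left(J{\left(I{\left(6 \right)},U \right)} + j{\left(45 \right)}\right) - 1315 = \left(\sqrt{14^{2} + \left(\left(-2\right) 6\right)^{2}} + 45^{2}\right) - 1315 = \left(\sqrt{196 + \left(-12\right)^{2}} + 2025\right) - 1315 = \left(\sqrt{196 + 144} + 2025\right) - 1315 = \left(\sqrt{340} + 2025\right) - 1315 = \left(2 \sqrt{85} + 2025\right) - 1315 = \left(2025 + 2 \sqrt{85}\right) - 1315 = 710 + 2 \sqrt{85}$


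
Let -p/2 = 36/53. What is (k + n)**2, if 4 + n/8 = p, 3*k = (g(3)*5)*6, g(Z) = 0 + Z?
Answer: 465124/2809 ≈ 165.58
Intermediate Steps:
g(Z) = Z
p = -72/53 ≈ -1.3585
k = 30 (k = ((3*5)*6)/3 = (15*6)/3 = (1/3)*90 = 30)
n = -2272/53 (n = -32 + 8*(-72/53) = -32 - 576/53 = -2272/53 ≈ -42.868)
(k + n)**2 = (30 - 2272/53)**2 = (-682/53)**2 = 465124/2809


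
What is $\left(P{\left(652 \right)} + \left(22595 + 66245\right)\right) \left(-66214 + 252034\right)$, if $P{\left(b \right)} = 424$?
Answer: $16587036480$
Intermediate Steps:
$\left(P{\left(652 \right)} + \left(22595 + 66245\right)\right) \left(-66214 + 252034\right) = \left(424 + \left(22595 + 66245\right)\right) \left(-66214 + 252034\right) = \left(424 + 88840\right) 185820 = 89264 \cdot 185820 = 16587036480$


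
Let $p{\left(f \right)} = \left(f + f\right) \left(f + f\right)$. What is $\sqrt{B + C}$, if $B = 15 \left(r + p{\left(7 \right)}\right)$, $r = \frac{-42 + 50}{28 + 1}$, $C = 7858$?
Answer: $\frac{\sqrt{9084598}}{29} \approx 103.93$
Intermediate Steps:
$p{\left(f \right)} = 4 f^{2}$ ($p{\left(f \right)} = 2 f 2 f = 4 f^{2}$)
$r = \frac{8}{29} \approx 0.27586$
$B = \frac{85380}{29}$ ($B = 15 \left(\frac{8}{29} + 4 \cdot 7^{2}\right) = 15 \left(\frac{8}{29} + 4 \cdot 49\right) = 15 \left(\frac{8}{29} + 196\right) = 15 \cdot \frac{5692}{29} = \frac{85380}{29} \approx 2944.1$)
$\sqrt{B + C} = \sqrt{\frac{85380}{29} + 7858} = \sqrt{\frac{313262}{29}} = \frac{\sqrt{9084598}}{29}$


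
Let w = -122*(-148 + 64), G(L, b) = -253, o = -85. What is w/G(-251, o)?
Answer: -10248/253 ≈ -40.506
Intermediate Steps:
w = 10248 (w = -122*(-84) = 10248)
w/G(-251, o) = 10248/(-253) = 10248*(-1/253) = -10248/253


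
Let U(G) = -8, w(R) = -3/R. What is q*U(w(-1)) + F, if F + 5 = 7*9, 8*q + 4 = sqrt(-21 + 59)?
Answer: 62 - sqrt(38) ≈ 55.836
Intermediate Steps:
q = -1/2 + sqrt(38)/8 (q = -1/2 + sqrt(-21 + 59)/8 = -1/2 + sqrt(38)/8 ≈ 0.27055)
F = 58 (F = -5 + 7*9 = -5 + 63 = 58)
q*U(w(-1)) + F = (-1/2 + sqrt(38)/8)*(-8) + 58 = (4 - sqrt(38)) + 58 = 62 - sqrt(38)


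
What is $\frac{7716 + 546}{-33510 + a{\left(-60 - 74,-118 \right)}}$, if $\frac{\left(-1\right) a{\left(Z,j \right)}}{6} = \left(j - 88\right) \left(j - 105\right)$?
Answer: $- \frac{1377}{51523} \approx -0.026726$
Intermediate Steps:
$a{\left(Z,j \right)} = - 6 \left(-105 + j\right) \left(-88 + j\right)$ ($a{\left(Z,j \right)} = - 6 \left(j - 88\right) \left(j - 105\right) = - 6 \left(-88 + j\right) \left(-105 + j\right) = - 6 \left(-105 + j\right) \left(-88 + j\right)$)
$\frac{7716 + 546}{-33510 + a{\left(-60 - 74,-118 \right)}} = \frac{7716 + 546}{-33510 - \left(192084 + 83544\right)} = \frac{8262}{-33510 - 275628} = \frac{8262}{-309138} = 8262 \left(- \frac{1}{309138}\right) = - \frac{1377}{51523}$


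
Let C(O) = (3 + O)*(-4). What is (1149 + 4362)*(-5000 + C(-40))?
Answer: -26739372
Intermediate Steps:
C(O) = -12 - 4*O
(1149 + 4362)*(-5000 + C(-40)) = (1149 + 4362)*(-5000 + (-12 - 4*(-40))) = 5511*(-5000 + (-12 + 160)) = 5511*(-5000 + 148) = 5511*(-4852) = -26739372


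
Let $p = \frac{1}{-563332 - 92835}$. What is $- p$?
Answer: $\frac{1}{656167} \approx 1.524 \cdot 10^{-6}$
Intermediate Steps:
$p = - \frac{1}{656167}$ ($p = \frac{1}{-563332 - 92835} = \frac{1}{-656167} = - \frac{1}{656167} \approx -1.524 \cdot 10^{-6}$)
$- p = \left(-1\right) \left(- \frac{1}{656167}\right) = \frac{1}{656167}$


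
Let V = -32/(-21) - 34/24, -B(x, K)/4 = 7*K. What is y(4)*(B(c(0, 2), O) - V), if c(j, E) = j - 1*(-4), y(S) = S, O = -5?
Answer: 3917/7 ≈ 559.57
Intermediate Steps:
c(j, E) = 4 + j (c(j, E) = j + 4 = 4 + j)
B(x, K) = -28*K
V = 3/28 (V = -32*(-1/21) - 34*1/24 = 32/21 - 17/12 = 3/28 ≈ 0.10714)
y(4)*(B(c(0, 2), O) - V) = 4*(-28*(-5) - 1*3/28) = 4*(140 - 3/28) = 4*(3917/28) = 3917/7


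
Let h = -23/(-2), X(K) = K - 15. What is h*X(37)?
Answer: 253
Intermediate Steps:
X(K) = -15 + K
h = 23/2 (h = -23*(-½) = 23/2 ≈ 11.500)
h*X(37) = 23*(-15 + 37)/2 = (23/2)*22 = 253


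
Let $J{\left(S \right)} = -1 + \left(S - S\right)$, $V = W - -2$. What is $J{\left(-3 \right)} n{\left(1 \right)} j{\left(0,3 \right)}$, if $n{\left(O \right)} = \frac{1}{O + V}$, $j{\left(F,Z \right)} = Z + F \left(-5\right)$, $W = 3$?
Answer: $- \frac{1}{2} \approx -0.5$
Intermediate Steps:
$j{\left(F,Z \right)} = Z - 5 F$
$V = 5$ ($V = 3 - -2 = 3 + 2 = 5$)
$J{\left(S \right)} = -1$ ($J{\left(S \right)} = -1 + 0 = -1$)
$n{\left(O \right)} = \frac{1}{5 + O}$ ($n{\left(O \right)} = \frac{1}{O + 5} = \frac{1}{5 + O}$)
$J{\left(-3 \right)} n{\left(1 \right)} j{\left(0,3 \right)} = - \frac{1}{5 + 1} \left(3 - 0\right) = - \frac{1}{6} \left(3 + 0\right) = \left(-1\right) \frac{1}{6} \cdot 3 = \left(- \frac{1}{6}\right) 3 = - \frac{1}{2}$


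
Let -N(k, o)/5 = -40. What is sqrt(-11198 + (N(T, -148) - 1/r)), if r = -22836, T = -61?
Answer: I*sqrt(1433817216843)/11418 ≈ 104.87*I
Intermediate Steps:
N(k, o) = 200 (N(k, o) = -5*(-40) = 200)
sqrt(-11198 + (N(T, -148) - 1/r)) = sqrt(-11198 + (200 - 1/(-22836))) = sqrt(-11198 + (200 - 1*(-1/22836))) = sqrt(-11198 + (200 + 1/22836)) = sqrt(-11198 + 4567201/22836) = sqrt(-251150327/22836) = I*sqrt(1433817216843)/11418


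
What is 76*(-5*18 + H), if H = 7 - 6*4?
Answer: -8132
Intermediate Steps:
H = -17 (H = 7 - 24 = -17)
76*(-5*18 + H) = 76*(-5*18 - 17) = 76*(-90 - 17) = 76*(-107) = -8132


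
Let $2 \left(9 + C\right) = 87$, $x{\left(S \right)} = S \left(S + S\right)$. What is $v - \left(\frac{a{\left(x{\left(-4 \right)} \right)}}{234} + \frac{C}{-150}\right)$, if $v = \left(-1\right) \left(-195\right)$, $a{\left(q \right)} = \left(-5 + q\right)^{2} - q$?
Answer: $\frac{2249341}{11700} \approx 192.25$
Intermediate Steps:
$x{\left(S \right)} = 2 S^{2}$ ($x{\left(S \right)} = S 2 S = 2 S^{2}$)
$C = \frac{69}{2}$ ($C = -9 + \frac{1}{2} \cdot 87 = -9 + \frac{87}{2} = \frac{69}{2} \approx 34.5$)
$v = 195$
$v - \left(\frac{a{\left(x{\left(-4 \right)} \right)}}{234} + \frac{C}{-150}\right) = 195 - \left(\frac{\left(-5 + 2 \left(-4\right)^{2}\right)^{2} - 2 \left(-4\right)^{2}}{234} + \frac{69}{2 \left(-150\right)}\right) = 195 - \left(\left(\left(-5 + 2 \cdot 16\right)^{2} - 2 \cdot 16\right) \frac{1}{234} + \frac{69}{2} \left(- \frac{1}{150}\right)\right) = 195 - \left(\left(\left(-5 + 32\right)^{2} - 32\right) \frac{1}{234} - \frac{23}{100}\right) = 195 - \left(\left(27^{2} - 32\right) \frac{1}{234} - \frac{23}{100}\right) = 195 - \left(\left(729 - 32\right) \frac{1}{234} - \frac{23}{100}\right) = 195 - \left(697 \cdot \frac{1}{234} - \frac{23}{100}\right) = 195 - \left(\frac{697}{234} - \frac{23}{100}\right) = 195 - \frac{32159}{11700} = \frac{2249341}{11700}$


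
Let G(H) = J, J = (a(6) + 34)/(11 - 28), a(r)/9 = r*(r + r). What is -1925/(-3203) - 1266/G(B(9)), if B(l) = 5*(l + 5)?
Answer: 35123908/1092223 ≈ 32.158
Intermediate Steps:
a(r) = 18*r² (a(r) = 9*(r*(r + r)) = 9*(r*(2*r)) = 9*(2*r²) = 18*r²)
J = -682/17 (J = (18*6² + 34)/(11 - 28) = (18*36 + 34)/(-17) = (648 + 34)*(-1/17) = 682*(-1/17) = -682/17 ≈ -40.118)
B(l) = 25 + 5*l (B(l) = 5*(5 + l) = 25 + 5*l)
G(H) = -682/17
-1925/(-3203) - 1266/G(B(9)) = -1925/(-3203) - 1266/(-682/17) = -1925*(-1/3203) - 1266*(-17/682) = 1925/3203 + 10761/341 = 35123908/1092223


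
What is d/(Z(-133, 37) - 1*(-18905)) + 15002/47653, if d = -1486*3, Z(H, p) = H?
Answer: 34590235/447271058 ≈ 0.077336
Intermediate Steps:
d = -4458
d/(Z(-133, 37) - 1*(-18905)) + 15002/47653 = -4458/(-133 - 1*(-18905)) + 15002/47653 = -4458/(-133 + 18905) + 15002*(1/47653) = -4458/18772 + 15002/47653 = -4458*1/18772 + 15002/47653 = -2229/9386 + 15002/47653 = 34590235/447271058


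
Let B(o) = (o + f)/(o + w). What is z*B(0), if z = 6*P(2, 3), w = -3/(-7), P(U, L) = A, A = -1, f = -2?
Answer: 28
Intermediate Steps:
P(U, L) = -1
w = 3/7 (w = -3*(-1/7) = 3/7 ≈ 0.42857)
z = -6 (z = 6*(-1) = -6)
B(o) = (-2 + o)/(3/7 + o) (B(o) = (o - 2)/(o + 3/7) = (-2 + o)/(3/7 + o))
z*B(0) = -42*(-2 + 0)/(3 + 7*0) = -42*(-2)/(3 + 0) = -42*(-2)/3 = -6*(-14/3) = 28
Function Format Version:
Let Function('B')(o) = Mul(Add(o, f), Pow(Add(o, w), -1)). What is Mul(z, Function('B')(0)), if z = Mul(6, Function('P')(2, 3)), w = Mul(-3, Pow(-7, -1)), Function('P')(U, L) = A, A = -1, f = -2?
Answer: 28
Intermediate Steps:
Function('P')(U, L) = -1
w = Rational(3, 7) (w = Mul(-3, Rational(-1, 7)) = Rational(3, 7) ≈ 0.42857)
z = -6 (z = Mul(6, -1) = -6)
Function('B')(o) = Mul(Pow(Add(Rational(3, 7), o), -1), Add(-2, o)) (Function('B')(o) = Mul(Add(o, -2), Pow(Add(o, Rational(3, 7)), -1)) = Mul(Add(-2, o), Pow(Add(Rational(3, 7), o), -1)) = Mul(Pow(Add(Rational(3, 7), o), -1), Add(-2, o)))
Mul(z, Function('B')(0)) = Mul(-6, Mul(7, Pow(Add(3, Mul(7, 0)), -1), Add(-2, 0))) = Mul(-6, Mul(7, Pow(Add(3, 0), -1), -2)) = Mul(-6, Mul(7, Pow(3, -1), -2)) = Mul(-6, Mul(7, Rational(1, 3), -2)) = Mul(-6, Rational(-14, 3)) = 28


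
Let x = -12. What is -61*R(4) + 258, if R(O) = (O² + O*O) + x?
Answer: -962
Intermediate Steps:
R(O) = -12 + 2*O² (R(O) = (O² + O*O) - 12 = (O² + O²) - 12 = 2*O² - 12 = -12 + 2*O²)
-61*R(4) + 258 = -61*(-12 + 2*4²) + 258 = -61*(-12 + 2*16) + 258 = -61*(-12 + 32) + 258 = -61*20 + 258 = -1220 + 258 = -962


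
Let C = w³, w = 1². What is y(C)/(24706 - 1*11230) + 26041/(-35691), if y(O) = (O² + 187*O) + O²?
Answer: -114727639/160323972 ≈ -0.71560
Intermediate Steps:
w = 1
C = 1 (C = 1³ = 1)
y(O) = 2*O² + 187*O
y(C)/(24706 - 1*11230) + 26041/(-35691) = (1*(187 + 2*1))/(24706 - 1*11230) + 26041/(-35691) = (1*(187 + 2))/(24706 - 11230) + 26041*(-1/35691) = (1*189)/13476 - 26041/35691 = 189*(1/13476) - 26041/35691 = 63/4492 - 26041/35691 = -114727639/160323972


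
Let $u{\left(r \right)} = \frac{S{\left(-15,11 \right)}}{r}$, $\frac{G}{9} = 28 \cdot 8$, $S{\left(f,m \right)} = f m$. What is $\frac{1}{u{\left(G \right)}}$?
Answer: $- \frac{672}{55} \approx -12.218$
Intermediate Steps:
$G = 2016$ ($G = 9 \cdot 28 \cdot 8 = 9 \cdot 224 = 2016$)
$u{\left(r \right)} = - \frac{165}{r}$ ($u{\left(r \right)} = \frac{\left(-15\right) 11}{r} = - \frac{165}{r}$)
$\frac{1}{u{\left(G \right)}} = \frac{1}{\left(-165\right) \frac{1}{2016}} = \frac{1}{- \frac{55}{672}} = - \frac{672}{55}$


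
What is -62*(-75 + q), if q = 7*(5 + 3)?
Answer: 1178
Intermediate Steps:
q = 56 (q = 7*8 = 56)
-62*(-75 + q) = -62*(-75 + 56) = -62*(-19) = 1178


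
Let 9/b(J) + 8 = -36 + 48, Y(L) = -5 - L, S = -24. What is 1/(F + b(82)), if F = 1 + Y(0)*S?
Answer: 4/493 ≈ 0.0081136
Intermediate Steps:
F = 121 (F = 1 + (-5 - 1*0)*(-24) = 1 + (-5 + 0)*(-24) = 1 - 5*(-24) = 1 + 120 = 121)
b(J) = 9/4 (b(J) = 9/(-8 + (-36 + 48)) = 9/(-8 + 12) = 9/4)
1/(F + b(82)) = 1/(121 + 9/4) = 1/(493/4) = 4/493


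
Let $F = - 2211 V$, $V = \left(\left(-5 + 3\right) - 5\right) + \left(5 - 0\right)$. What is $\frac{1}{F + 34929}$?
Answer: $\frac{1}{39351} \approx 2.5412 \cdot 10^{-5}$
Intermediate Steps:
$V = -2$ ($V = \left(-2 - 5\right) + \left(5 + 0\right) = -7 + 5 = -2$)
$F = 4422$ ($F = \left(-2211\right) \left(-2\right) = 4422$)
$\frac{1}{F + 34929} = \frac{1}{4422 + 34929} = \frac{1}{39351}$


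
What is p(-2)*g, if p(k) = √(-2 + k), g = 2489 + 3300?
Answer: 11578*I ≈ 11578.0*I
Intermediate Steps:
g = 5789
p(-2)*g = √(-2 - 2)*5789 = √(-4)*5789 = (2*I)*5789 = 11578*I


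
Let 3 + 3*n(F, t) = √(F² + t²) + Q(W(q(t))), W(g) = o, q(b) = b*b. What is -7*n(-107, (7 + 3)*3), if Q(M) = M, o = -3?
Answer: 14 - 7*√12349/3 ≈ -245.29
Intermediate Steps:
q(b) = b²
W(g) = -3
n(F, t) = -2 + √(F² + t²)/3 (n(F, t) = -1 + (√(F² + t²) - 3)/3 = -1 + (-3 + √(F² + t²))/3 = -1 + (-1 + √(F² + t²)/3) = -2 + √(F² + t²)/3)
-7*n(-107, (7 + 3)*3) = -7*(-2 + √((-107)² + ((7 + 3)*3)²)/3) = -7*(-2 + √(11449 + (10*3)²)/3) = -7*(-2 + √(11449 + 30²)/3) = -7*(-2 + √(11449 + 900)/3) = -7*(-2 + √12349/3) = 14 - 7*√12349/3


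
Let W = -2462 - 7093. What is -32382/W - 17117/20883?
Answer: 24413351/9501765 ≈ 2.5693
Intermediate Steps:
W = -9555
-32382/W - 17117/20883 = -32382/(-9555) - 17117/20883 = -32382*(-1/9555) - 17117*1/20883 = 1542/455 - 17117/20883 = 24413351/9501765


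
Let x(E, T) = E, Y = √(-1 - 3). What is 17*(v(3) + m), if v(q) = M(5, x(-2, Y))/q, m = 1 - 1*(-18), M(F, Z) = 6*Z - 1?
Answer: 748/3 ≈ 249.33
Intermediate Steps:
Y = 2*I (Y = √(-4) = 2*I ≈ 2.0*I)
M(F, Z) = -1 + 6*Z
m = 19 (m = 1 + 18 = 19)
v(q) = -13/q (v(q) = (-1 + 6*(-2))/q = (-1 - 12)/q = -13/q)
17*(v(3) + m) = 17*(-13/3 + 19) = 17*(44/3) = 748/3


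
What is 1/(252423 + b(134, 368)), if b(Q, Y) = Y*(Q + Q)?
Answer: 1/351047 ≈ 2.8486e-6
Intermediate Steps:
b(Q, Y) = 2*Q*Y (b(Q, Y) = Y*(2*Q) = 2*Q*Y)
1/(252423 + b(134, 368)) = 1/(252423 + 2*134*368) = 1/(252423 + 98624) = 1/351047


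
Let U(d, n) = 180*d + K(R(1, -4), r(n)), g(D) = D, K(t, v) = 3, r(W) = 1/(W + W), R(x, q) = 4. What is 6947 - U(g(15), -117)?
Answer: 4244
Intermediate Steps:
r(W) = 1/(2*W)
U(d, n) = 3 + 180*d (U(d, n) = 180*d + 3 = 3 + 180*d)
6947 - U(g(15), -117) = 6947 - (3 + 180*15) = 6947 - (3 + 2700) = 6947 - 1*2703 = 6947 - 2703 = 4244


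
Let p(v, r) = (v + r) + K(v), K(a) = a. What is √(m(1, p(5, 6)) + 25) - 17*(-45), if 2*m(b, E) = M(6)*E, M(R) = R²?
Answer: 765 + √313 ≈ 782.69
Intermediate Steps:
p(v, r) = r + 2*v (p(v, r) = (v + r) + v = (r + v) + v = r + 2*v)
m(b, E) = 18*E (m(b, E) = (6²*E)/2 = (36*E)/2 = 18*E)
√(m(1, p(5, 6)) + 25) - 17*(-45) = √(18*(6 + 2*5) + 25) - 17*(-45) = √(18*(6 + 10) + 25) + 765 = √(18*16 + 25) + 765 = √(288 + 25) + 765 = √313 + 765 = 765 + √313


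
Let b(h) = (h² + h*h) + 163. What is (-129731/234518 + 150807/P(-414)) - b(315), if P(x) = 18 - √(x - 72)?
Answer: -686887813633/3517770 + 50269*I*√6/30 ≈ -1.9526e+5 + 4104.4*I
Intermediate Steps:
P(x) = 18 - √(-72 + x)
b(h) = 163 + 2*h² (b(h) = (h² + h²) + 163 = 2*h² + 163 = 163 + 2*h²)
(-129731/234518 + 150807/P(-414)) - b(315) = (-129731/234518 + 150807/(18 - √(-72 - 414))) - (163 + 2*315²) = (-129731*1/234518 + 150807/(18 - √(-486))) - (163 + 2*99225) = (-129731/234518 + 150807/(18 - 9*I*√6)) - (163 + 198450) = (-129731/234518 + 150807/(18 - 9*I*√6)) - 1*198613 = (-129731/234518 + 150807/(18 - 9*I*√6)) - 198613 = -46578453265/234518 + 150807/(18 - 9*I*√6)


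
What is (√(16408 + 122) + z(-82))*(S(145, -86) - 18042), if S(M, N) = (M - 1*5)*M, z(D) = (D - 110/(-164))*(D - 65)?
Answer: 1106807247/41 + 2258*√16530 ≈ 2.7286e+7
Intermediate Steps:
z(D) = (-65 + D)*(55/82 + D) (z(D) = (D - 110*(-1/164))*(-65 + D) = (D + 55/82)*(-65 + D) = (55/82 + D)*(-65 + D) = (-65 + D)*(55/82 + D))
S(M, N) = M*(-5 + M) (S(M, N) = (M - 5)*M = (-5 + M)*M = M*(-5 + M))
(√(16408 + 122) + z(-82))*(S(145, -86) - 18042) = (√(16408 + 122) + (-3575/82 + (-82)² - 5275/82*(-82)))*(145*(-5 + 145) - 18042) = (√16530 + (-3575/82 + 6724 + 5275))*(145*140 - 18042) = (√16530 + 980343/82)*(20300 - 18042) = (980343/82 + √16530)*2258 = 1106807247/41 + 2258*√16530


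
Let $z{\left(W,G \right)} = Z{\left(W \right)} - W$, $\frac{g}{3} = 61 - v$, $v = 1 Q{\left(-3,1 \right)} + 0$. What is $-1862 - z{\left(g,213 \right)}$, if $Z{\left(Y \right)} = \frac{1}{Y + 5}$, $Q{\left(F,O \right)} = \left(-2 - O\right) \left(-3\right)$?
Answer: $- \frac{274667}{161} \approx -1706.0$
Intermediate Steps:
$Q{\left(F,O \right)} = 6 + 3 O$
$v = 9$ ($v = 1 \left(6 + 3 \cdot 1\right) + 0 = 1 \left(6 + 3\right) + 0 = 1 \cdot 9 + 0 = 9 + 0 = 9$)
$Z{\left(Y \right)} = \frac{1}{5 + Y}$
$g = 156$ ($g = 3 \left(61 - 9\right) = 3 \cdot 52 = 156$)
$z{\left(W,G \right)} = \frac{1}{5 + W} - W$
$-1862 - z{\left(g,213 \right)} = -1862 - \frac{1 - 156 \left(5 + 156\right)}{5 + 156} = -1862 - \frac{1 - 156 \cdot 161}{161} = -1862 - \frac{1 - 25116}{161} = -1862 - \frac{1}{161} \left(-25115\right) = -1862 - - \frac{25115}{161} = -1862 + \frac{25115}{161} = - \frac{274667}{161}$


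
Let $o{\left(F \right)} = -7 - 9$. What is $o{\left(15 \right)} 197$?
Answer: $-3152$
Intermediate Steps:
$o{\left(F \right)} = -16$
$o{\left(15 \right)} 197 = \left(-16\right) 197 = -3152$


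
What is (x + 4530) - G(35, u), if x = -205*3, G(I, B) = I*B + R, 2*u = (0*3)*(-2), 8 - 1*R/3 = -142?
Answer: 3465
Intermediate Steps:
R = 450 (R = 24 - 3*(-142) = 24 + 426 = 450)
u = 0 (u = ((0*3)*(-2))/2 = (0*(-2))/2 = (½)*0 = 0)
G(I, B) = 450 + B*I (G(I, B) = I*B + 450 = B*I + 450 = 450 + B*I)
x = -615
(x + 4530) - G(35, u) = (-615 + 4530) - (450 + 0*35) = 3915 - (450 + 0) = 3915 - 1*450 = 3915 - 450 = 3465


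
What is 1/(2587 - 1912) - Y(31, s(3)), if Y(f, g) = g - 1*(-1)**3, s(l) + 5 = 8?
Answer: -2699/675 ≈ -3.9985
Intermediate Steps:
s(l) = 3 (s(l) = -5 + 8 = 3)
Y(f, g) = 1 + g (Y(f, g) = g - 1*(-1) = g + 1 = 1 + g)
1/(2587 - 1912) - Y(31, s(3)) = 1/(2587 - 1912) - (1 + 3) = 1/675 - 1*4 = 1/675 - 4 = -2699/675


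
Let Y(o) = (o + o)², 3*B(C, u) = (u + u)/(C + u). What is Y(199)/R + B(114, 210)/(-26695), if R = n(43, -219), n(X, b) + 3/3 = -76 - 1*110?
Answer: -68503236745/80869833 ≈ -847.08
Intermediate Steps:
n(X, b) = -187 (n(X, b) = -1 + (-76 - 1*110) = -1 + (-76 - 110) = -1 - 186 = -187)
B(C, u) = 2*u/(3*(C + u)) (B(C, u) = ((u + u)/(C + u))/3 = ((2*u)/(C + u))/3 = (2*u/(C + u))/3 = 2*u/(3*(C + u)))
R = -187
Y(o) = 4*o² (Y(o) = (2*o)² = 4*o²)
Y(199)/R + B(114, 210)/(-26695) = (4*199²)/(-187) + ((⅔)*210/(114 + 210))/(-26695) = (4*39601)*(-1/187) + ((⅔)*210/324)*(-1/26695) = 158404*(-1/187) + ((⅔)*210*(1/324))*(-1/26695) = -158404/187 + (35/81)*(-1/26695) = -158404/187 - 7/432459 = -68503236745/80869833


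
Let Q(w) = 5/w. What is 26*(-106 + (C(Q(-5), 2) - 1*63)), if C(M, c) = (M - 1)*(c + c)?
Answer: -4602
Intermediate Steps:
C(M, c) = 2*c*(-1 + M) (C(M, c) = (-1 + M)*(2*c) = 2*c*(-1 + M))
26*(-106 + (C(Q(-5), 2) - 1*63)) = 26*(-106 + (2*2*(-1 + 5/(-5)) - 1*63)) = 26*(-106 + (2*2*(-1 + 5*(-⅕)) - 63)) = 26*(-106 + (2*2*(-1 - 1) - 63)) = 26*(-106 + (2*2*(-2) - 63)) = 26*(-106 + (-8 - 63)) = 26*(-106 - 71) = 26*(-177) = -4602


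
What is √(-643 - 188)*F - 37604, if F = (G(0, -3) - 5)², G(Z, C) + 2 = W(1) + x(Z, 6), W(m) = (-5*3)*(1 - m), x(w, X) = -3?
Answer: -37604 + 100*I*√831 ≈ -37604.0 + 2882.7*I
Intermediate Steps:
W(m) = -15 + 15*m (W(m) = -15*(1 - m) = -15 + 15*m)
G(Z, C) = -5 (G(Z, C) = -2 + ((-15 + 15*1) - 3) = -2 + ((-15 + 15) - 3) = -2 + (0 - 3) = -2 - 3 = -5)
F = 100 (F = (-5 - 5)² = (-10)² = 100)
√(-643 - 188)*F - 37604 = √(-643 - 188)*100 - 37604 = √(-831)*100 - 37604 = (I*√831)*100 - 37604 = 100*I*√831 - 37604 = -37604 + 100*I*√831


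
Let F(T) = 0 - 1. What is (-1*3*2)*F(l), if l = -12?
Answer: 6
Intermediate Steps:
F(T) = -1
(-1*3*2)*F(l) = (-1*3*2)*(-1) = -3*2*(-1) = -6*(-1) = 6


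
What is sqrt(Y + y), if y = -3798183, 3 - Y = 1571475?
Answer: I*sqrt(5369655) ≈ 2317.3*I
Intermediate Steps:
Y = -1571472 (Y = 3 - 1*1571475 = 3 - 1571475 = -1571472)
sqrt(Y + y) = sqrt(-1571472 - 3798183) = sqrt(-5369655) = I*sqrt(5369655)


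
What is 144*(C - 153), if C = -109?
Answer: -37728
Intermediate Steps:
144*(C - 153) = 144*(-109 - 153) = 144*(-262) = -37728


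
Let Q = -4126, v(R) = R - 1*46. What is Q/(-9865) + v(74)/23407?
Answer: 96853502/230910055 ≈ 0.41944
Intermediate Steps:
v(R) = -46 + R (v(R) = R - 46 = -46 + R)
Q/(-9865) + v(74)/23407 = -4126/(-9865) + (-46 + 74)/23407 = -4126*(-1/9865) + 28*(1/23407) = 4126/9865 + 28/23407 = 96853502/230910055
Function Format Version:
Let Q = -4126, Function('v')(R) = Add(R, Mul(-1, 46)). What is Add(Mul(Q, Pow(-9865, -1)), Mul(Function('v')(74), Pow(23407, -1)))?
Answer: Rational(96853502, 230910055) ≈ 0.41944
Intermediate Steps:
Function('v')(R) = Add(-46, R) (Function('v')(R) = Add(R, -46) = Add(-46, R))
Add(Mul(Q, Pow(-9865, -1)), Mul(Function('v')(74), Pow(23407, -1))) = Add(Mul(-4126, Pow(-9865, -1)), Mul(Add(-46, 74), Pow(23407, -1))) = Add(Mul(-4126, Rational(-1, 9865)), Mul(28, Rational(1, 23407))) = Add(Rational(4126, 9865), Rational(28, 23407)) = Rational(96853502, 230910055)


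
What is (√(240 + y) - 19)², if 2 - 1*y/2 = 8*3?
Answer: 25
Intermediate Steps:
y = -44 (y = 4 - 16*3 = 4 - 2*24 = 4 - 48 = -44)
(√(240 + y) - 19)² = (√(240 - 44) - 19)² = (√196 - 19)² = (14 - 19)² = (-5)² = 25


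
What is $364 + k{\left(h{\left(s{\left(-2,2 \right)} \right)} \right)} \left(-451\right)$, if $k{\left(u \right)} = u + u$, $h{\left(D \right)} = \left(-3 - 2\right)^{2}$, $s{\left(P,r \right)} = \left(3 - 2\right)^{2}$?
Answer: $-22186$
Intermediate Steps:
$s{\left(P,r \right)} = 1$ ($s{\left(P,r \right)} = 1^{2} = 1$)
$h{\left(D \right)} = 25$ ($h{\left(D \right)} = \left(-5\right)^{2} = 25$)
$k{\left(u \right)} = 2 u$
$364 + k{\left(h{\left(s{\left(-2,2 \right)} \right)} \right)} \left(-451\right) = 364 + 2 \cdot 25 \left(-451\right) = 364 + 50 \left(-451\right) = 364 - 22550 = -22186$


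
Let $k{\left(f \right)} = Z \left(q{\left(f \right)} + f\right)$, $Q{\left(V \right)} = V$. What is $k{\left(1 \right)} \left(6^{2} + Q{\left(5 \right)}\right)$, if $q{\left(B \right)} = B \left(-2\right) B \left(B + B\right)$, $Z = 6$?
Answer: $-738$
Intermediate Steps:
$q{\left(B \right)} = - 4 B^{3}$ ($q{\left(B \right)} = - 2 B B 2 B = - 2 B^{2} \cdot 2 B = - 4 B^{3}$)
$k{\left(f \right)} = - 24 f^{3} + 6 f$ ($k{\left(f \right)} = 6 \left(- 4 f^{3} + f\right) = 6 \left(f - 4 f^{3}\right) = - 24 f^{3} + 6 f$)
$k{\left(1 \right)} \left(6^{2} + Q{\left(5 \right)}\right) = \left(- 24 \cdot 1^{3} + 6 \cdot 1\right) \left(6^{2} + 5\right) = \left(\left(-24\right) 1 + 6\right) \left(36 + 5\right) = \left(-24 + 6\right) 41 = \left(-18\right) 41 = -738$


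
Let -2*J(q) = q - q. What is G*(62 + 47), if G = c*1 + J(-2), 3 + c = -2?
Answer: -545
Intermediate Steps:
J(q) = 0 (J(q) = -(q - q)/2 = -½*0 = 0)
c = -5 (c = -3 - 2 = -5)
G = -5 (G = -5*1 + 0 = -5 + 0 = -5)
G*(62 + 47) = -5*(62 + 47) = -5*109 = -545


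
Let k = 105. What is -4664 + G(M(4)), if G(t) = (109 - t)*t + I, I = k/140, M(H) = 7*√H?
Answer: -13333/4 ≈ -3333.3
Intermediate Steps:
I = ¾ (I = 105/140 = 105*(1/140) = ¾ ≈ 0.75000)
G(t) = ¾ + t*(109 - t) (G(t) = (109 - t)*t + ¾ = t*(109 - t) + ¾ = ¾ + t*(109 - t))
-4664 + G(M(4)) = -4664 + (¾ - (7*√4)² + 109*(7*√4)) = -4664 + (¾ - (7*2)² + 109*(7*2)) = -4664 + (¾ - 1*14² + 109*14) = -4664 + (¾ - 1*196 + 1526) = -4664 + (¾ - 196 + 1526) = -4664 + 5323/4 = -13333/4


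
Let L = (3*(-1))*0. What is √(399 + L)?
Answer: √399 ≈ 19.975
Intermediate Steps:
L = 0 (L = -3*0 = 0)
√(399 + L) = √(399 + 0) = √399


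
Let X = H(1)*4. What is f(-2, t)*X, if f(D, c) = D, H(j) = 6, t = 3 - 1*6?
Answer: -48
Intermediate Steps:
t = -3 (t = 3 - 6 = -3)
X = 24 (X = 6*4 = 24)
f(-2, t)*X = -2*24 = -48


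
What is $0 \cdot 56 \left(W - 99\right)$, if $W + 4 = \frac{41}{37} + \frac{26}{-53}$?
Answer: $0$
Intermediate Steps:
$W = - \frac{6633}{1961}$ ($W = -4 + \left(\frac{41}{37} + \frac{26}{-53}\right) = -4 + \left(41 \cdot \frac{1}{37} + 26 \left(- \frac{1}{53}\right)\right) = -4 + \left(\frac{41}{37} - \frac{26}{53}\right) = -4 + \frac{1211}{1961} = - \frac{6633}{1961} \approx -3.3825$)
$0 \cdot 56 \left(W - 99\right) = 0 \cdot 56 \left(- \frac{6633}{1961} - 99\right) = 0 \left(- \frac{6633}{1961} - 99\right) = 0 \left(- \frac{200772}{1961}\right) = 0$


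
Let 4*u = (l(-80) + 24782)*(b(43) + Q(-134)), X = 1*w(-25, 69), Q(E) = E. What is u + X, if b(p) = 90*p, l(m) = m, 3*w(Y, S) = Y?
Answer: 69214979/3 ≈ 2.3072e+7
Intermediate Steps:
w(Y, S) = Y/3
X = -25/3 (X = 1*((⅓)*(-25)) = 1*(-25/3) = -25/3 ≈ -8.3333)
u = 23071668 (u = ((-80 + 24782)*(90*43 - 134))/4 = (24702*(3870 - 134))/4 = (24702*3736)/4 = (¼)*92286672 = 23071668)
u + X = 23071668 - 25/3 = 69214979/3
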